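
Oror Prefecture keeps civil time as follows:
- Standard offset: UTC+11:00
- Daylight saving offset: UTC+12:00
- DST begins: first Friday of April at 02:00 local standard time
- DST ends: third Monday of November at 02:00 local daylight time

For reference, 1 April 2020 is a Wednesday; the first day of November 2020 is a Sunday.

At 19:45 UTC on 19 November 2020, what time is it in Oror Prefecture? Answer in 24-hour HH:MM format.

1 April 2020 is a Wednesday, so the first Friday is April 3.
1 November 2020 is a Sunday, so the first Monday is November 2 and the third is November 16.
At the standard offset (UTC+11:00), 19:45 UTC + 11h = 06:45 Oror Prefecture standard time (rolling into the next day, 20 November 2020).
The standard-time date in Oror Prefecture, 20 November 2020, is outside the daylight-saving period (3 April – 16 November), so Oror Prefecture is on standard time, UTC+11:00.
19:45 UTC + 11h = 06:45 local (rolling into the next day, 20 November 2020).

06:45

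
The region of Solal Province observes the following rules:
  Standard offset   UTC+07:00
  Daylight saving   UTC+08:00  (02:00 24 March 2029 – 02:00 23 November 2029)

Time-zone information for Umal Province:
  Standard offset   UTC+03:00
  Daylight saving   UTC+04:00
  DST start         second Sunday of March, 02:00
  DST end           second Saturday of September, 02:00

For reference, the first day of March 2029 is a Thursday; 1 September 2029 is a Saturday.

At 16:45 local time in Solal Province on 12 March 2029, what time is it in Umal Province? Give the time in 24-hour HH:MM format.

13:45

Daylight saving runs 24 March – 23 November; 12 March 2029 is outside that window, so Solal Province is on standard time at UTC+07:00.
16:45 Solal Province − 7h = 09:45 UTC.
1 March 2029 is a Thursday, so the first Sunday is March 4 and the second is March 11.
1 September 2029 is a Saturday, so the first Saturday is September 1 and the second is September 8.
At the standard offset (UTC+03:00), 09:45 UTC + 3h = 12:45 Umal Province standard time.
The standard-time date in Umal Province, 12 March 2029, lies within the daylight-saving period (11 March – 8 September), so Umal Province is on daylight time, UTC+04:00.
09:45 UTC + 4h = 13:45 Umal Province.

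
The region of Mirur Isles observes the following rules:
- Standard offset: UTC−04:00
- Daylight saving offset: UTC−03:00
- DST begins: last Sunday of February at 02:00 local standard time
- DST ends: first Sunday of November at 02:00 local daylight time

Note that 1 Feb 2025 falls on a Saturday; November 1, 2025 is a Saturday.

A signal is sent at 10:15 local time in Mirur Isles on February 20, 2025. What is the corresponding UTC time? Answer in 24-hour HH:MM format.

1 February 2025 is a Saturday, so Sundays fall on 2, 9, 16, 23; the last is February 23.
1 November 2025 is a Saturday, so the first Sunday is November 2.
February 20, 2025 is outside the daylight-saving period (23 February – 2 November), so Mirur Isles is on standard time, UTC−04:00.
10:15 local + 4h = 14:15 UTC.

14:15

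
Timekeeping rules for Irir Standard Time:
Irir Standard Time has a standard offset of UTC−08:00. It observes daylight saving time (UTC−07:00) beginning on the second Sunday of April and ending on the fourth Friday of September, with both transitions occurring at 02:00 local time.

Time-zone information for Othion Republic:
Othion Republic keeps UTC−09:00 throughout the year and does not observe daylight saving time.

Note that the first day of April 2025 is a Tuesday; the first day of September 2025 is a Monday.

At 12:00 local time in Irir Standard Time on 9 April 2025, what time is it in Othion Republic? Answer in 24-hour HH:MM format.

11:00

1 April 2025 is a Tuesday, so the first Sunday is April 6 and the second is April 13.
1 September 2025 is a Monday, so the first Friday is September 5 and the fourth is September 26.
9 April 2025 does not fall between 13 April and 26 September, so daylight saving is not in effect and Irir Standard Time is at UTC−08:00.
12:00 Irir Standard Time + 8h = 20:00 UTC.
Othion Republic has no daylight saving, so its offset is UTC−09:00 year-round.
20:00 UTC − 9h = 11:00 Othion Republic.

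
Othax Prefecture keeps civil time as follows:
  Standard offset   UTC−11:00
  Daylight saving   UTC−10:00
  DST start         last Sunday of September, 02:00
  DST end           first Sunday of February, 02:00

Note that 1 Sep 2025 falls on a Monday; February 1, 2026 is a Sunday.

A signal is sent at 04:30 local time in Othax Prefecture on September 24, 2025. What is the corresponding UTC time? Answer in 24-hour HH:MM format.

15:30

1 September 2025 is a Monday, so Sundays fall on 7, 14, 21, 28; the last is September 28.
1 February 2026 is a Sunday, so the first Sunday is February 1.
September 24, 2025 is outside the daylight-saving period (28 September 2025 – 1 February 2026), so Othax Prefecture is on standard time, UTC−11:00.
04:30 local + 11h = 15:30 UTC.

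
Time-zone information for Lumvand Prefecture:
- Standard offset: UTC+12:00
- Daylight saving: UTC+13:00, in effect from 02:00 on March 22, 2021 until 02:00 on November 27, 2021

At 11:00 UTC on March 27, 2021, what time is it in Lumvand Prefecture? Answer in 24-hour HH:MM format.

At the standard offset (UTC+12:00), 11:00 UTC + 12h = 23:00 Lumvand Prefecture standard time.
The standard-time date in Lumvand Prefecture, March 27, 2021, falls between 22 March and 27 November, so daylight saving is in effect and Lumvand Prefecture is at UTC+13:00.
11:00 UTC + 13h = 00:00 local (rolling into the next day, 28 March 2021).

00:00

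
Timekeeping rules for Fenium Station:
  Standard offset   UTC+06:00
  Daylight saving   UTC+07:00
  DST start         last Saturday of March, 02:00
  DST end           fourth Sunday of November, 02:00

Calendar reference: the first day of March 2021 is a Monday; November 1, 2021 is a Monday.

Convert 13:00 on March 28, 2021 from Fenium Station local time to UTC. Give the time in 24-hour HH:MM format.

1 March 2021 is a Monday, so Saturdays fall on 6, 13, 20, 27; the last is March 27.
1 November 2021 is a Monday, so the first Sunday is November 7 and the fourth is November 28.
March 28, 2021 lies within the daylight-saving period (27 March – 28 November), so Fenium Station is on daylight time, UTC+07:00.
13:00 local − 7h = 06:00 UTC.

06:00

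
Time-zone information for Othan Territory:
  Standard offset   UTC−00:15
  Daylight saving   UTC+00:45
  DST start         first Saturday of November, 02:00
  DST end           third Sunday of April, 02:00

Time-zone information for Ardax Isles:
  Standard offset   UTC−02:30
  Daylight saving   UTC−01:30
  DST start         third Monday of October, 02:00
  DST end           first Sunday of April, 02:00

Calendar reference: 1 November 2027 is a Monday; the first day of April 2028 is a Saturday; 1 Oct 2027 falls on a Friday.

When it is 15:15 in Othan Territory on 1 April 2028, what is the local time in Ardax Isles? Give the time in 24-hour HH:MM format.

13:00

1 November 2027 is a Monday, so the first Saturday is November 6.
1 April 2028 is a Saturday, so the first Sunday is April 2 and the third is April 16.
1 April 2028 lies within the daylight-saving period (6 November 2027 – 16 April 2028), so Othan Territory is on daylight time, UTC+00:45.
15:15 Othan Territory − 0h45m = 14:30 UTC.
1 October 2027 is a Friday, so the first Monday is October 4 and the third is October 18.
1 April 2028 is a Saturday, so the first Sunday is April 2.
At the standard offset (UTC−02:30), 14:30 UTC − 2h30m = 12:00 Ardax Isles standard time.
Daylight saving runs 18 October 2027 – 2 April 2028; the standard-time date in Ardax Isles, 1 April 2028, is inside that window, so Ardax Isles is at UTC−01:30.
14:30 UTC − 1h30m = 13:00 Ardax Isles.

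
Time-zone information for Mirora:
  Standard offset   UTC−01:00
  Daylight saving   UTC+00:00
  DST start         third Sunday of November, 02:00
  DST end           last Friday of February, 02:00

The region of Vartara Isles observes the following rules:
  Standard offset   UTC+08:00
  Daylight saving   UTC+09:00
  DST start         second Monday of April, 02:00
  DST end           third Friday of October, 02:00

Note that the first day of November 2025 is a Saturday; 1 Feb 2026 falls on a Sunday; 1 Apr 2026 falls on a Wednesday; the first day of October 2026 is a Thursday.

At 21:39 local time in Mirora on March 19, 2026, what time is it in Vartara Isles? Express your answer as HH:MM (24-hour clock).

06:39

1 November 2025 is a Saturday, so the first Sunday is November 2 and the third is November 16.
1 February 2026 is a Sunday, so Fridays fall on 6, 13, 20, 27; the last is February 27.
March 19, 2026 does not fall between 16 November 2025 and 27 February 2026, so daylight saving is not in effect and Mirora is at UTC−01:00.
21:39 Mirora + 1h = 22:39 UTC.
1 April 2026 is a Wednesday, so the first Monday is April 6 and the second is April 13.
1 October 2026 is a Thursday, so the first Friday is October 2 and the third is October 16.
At the standard offset (UTC+08:00), 22:39 UTC + 8h = 06:39 Vartara Isles standard time (rolling into the next day, 20 March 2026).
The standard-time date in Vartara Isles, March 20, 2026, does not fall between 13 April and 16 October, so daylight saving is not in effect and Vartara Isles is at UTC+08:00.
22:39 UTC + 8h = 06:39 Vartara Isles (rolling into the next day, 20 March 2026).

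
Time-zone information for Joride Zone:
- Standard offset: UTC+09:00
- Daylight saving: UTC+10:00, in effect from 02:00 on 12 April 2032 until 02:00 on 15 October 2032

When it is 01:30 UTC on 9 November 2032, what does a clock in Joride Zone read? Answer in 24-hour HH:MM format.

At the standard offset (UTC+09:00), 01:30 UTC + 9h = 10:30 Joride Zone standard time.
Daylight saving runs 12 April – 15 October; the standard-time date in Joride Zone, 9 November 2032, is outside that window, so Joride Zone is on standard time at UTC+09:00.
01:30 UTC + 9h = 10:30 local.

10:30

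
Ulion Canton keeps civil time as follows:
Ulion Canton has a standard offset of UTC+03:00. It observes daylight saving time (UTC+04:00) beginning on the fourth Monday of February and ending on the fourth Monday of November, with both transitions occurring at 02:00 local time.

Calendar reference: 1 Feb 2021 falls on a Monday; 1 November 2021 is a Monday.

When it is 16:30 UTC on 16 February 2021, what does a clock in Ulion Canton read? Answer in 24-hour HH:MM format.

19:30

1 February 2021 is a Monday, so the first Monday is February 1 and the fourth is February 22.
1 November 2021 is a Monday, so the first Monday is November 1 and the fourth is November 22.
At the standard offset (UTC+03:00), 16:30 UTC + 3h = 19:30 Ulion Canton standard time.
The standard-time date in Ulion Canton, 16 February 2021, does not fall between 22 February and 22 November, so daylight saving is not in effect and Ulion Canton is at UTC+03:00.
16:30 UTC + 3h = 19:30 local.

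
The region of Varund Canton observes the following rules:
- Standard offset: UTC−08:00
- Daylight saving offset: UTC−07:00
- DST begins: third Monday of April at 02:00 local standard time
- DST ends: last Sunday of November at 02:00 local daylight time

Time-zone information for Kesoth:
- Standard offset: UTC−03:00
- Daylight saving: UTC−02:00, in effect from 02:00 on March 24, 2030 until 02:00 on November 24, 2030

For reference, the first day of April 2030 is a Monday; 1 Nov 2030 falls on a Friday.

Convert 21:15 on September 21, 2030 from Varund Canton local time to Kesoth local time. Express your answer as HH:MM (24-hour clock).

1 April 2030 is a Monday, so the first Monday is April 1 and the third is April 15.
1 November 2030 is a Friday, so Sundays fall on 3, 10, 17, 24; the last is November 24.
September 21, 2030 falls between 15 April and 24 November, so daylight saving is in effect and Varund Canton is at UTC−07:00.
21:15 Varund Canton + 7h = 04:15 UTC (rolling into the next day, 22 September 2030).
At the standard offset (UTC−03:00), 04:15 UTC − 3h = 01:15 Kesoth standard time.
The standard-time date in Kesoth, September 22, 2030, falls between 24 March and 24 November, so daylight saving is in effect and Kesoth is at UTC−02:00.
04:15 UTC − 2h = 02:15 Kesoth.

02:15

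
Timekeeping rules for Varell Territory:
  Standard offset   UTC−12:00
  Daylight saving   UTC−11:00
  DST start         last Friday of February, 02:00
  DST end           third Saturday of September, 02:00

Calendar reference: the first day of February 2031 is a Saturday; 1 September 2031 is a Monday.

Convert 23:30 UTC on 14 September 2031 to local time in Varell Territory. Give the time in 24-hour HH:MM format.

1 February 2031 is a Saturday, so Fridays fall on 7, 14, 21, 28; the last is February 28.
1 September 2031 is a Monday, so the first Saturday is September 6 and the third is September 20.
At the standard offset (UTC−12:00), 23:30 UTC − 12h = 11:30 Varell Territory standard time.
The standard-time date in Varell Territory, 14 September 2031, lies within the daylight-saving period (28 February – 20 September), so Varell Territory is on daylight time, UTC−11:00.
23:30 UTC − 11h = 12:30 local.

12:30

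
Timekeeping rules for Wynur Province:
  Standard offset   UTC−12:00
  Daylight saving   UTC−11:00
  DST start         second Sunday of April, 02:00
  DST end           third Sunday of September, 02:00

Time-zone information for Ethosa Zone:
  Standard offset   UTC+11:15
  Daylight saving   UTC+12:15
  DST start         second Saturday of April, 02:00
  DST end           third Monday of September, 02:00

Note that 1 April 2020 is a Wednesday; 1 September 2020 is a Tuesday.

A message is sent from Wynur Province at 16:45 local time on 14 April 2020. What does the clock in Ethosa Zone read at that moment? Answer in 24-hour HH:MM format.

16:00

1 April 2020 is a Wednesday, so the first Sunday is April 5 and the second is April 12.
1 September 2020 is a Tuesday, so the first Sunday is September 6 and the third is September 20.
Daylight saving runs 12 April – 20 September; 14 April 2020 is inside that window, so Wynur Province is at UTC−11:00.
16:45 Wynur Province + 11h = 03:45 UTC (rolling into the next day, 15 April 2020).
1 April 2020 is a Wednesday, so the first Saturday is April 4 and the second is April 11.
1 September 2020 is a Tuesday, so the first Monday is September 7 and the third is September 21.
At the standard offset (UTC+11:15), 03:45 UTC + 11h15m = 15:00 Ethosa Zone standard time.
The standard-time date in Ethosa Zone, 15 April 2020, lies within the daylight-saving period (11 April – 21 September), so Ethosa Zone is on daylight time, UTC+12:15.
03:45 UTC + 12h15m = 16:00 Ethosa Zone.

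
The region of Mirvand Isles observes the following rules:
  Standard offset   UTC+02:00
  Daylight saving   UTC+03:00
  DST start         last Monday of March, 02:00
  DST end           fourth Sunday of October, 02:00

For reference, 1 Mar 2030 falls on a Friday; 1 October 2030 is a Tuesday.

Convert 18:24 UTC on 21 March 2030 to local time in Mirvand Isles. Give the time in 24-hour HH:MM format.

1 March 2030 is a Friday, so Mondays fall on 4, 11, 18, 25; the last is March 25.
1 October 2030 is a Tuesday, so the first Sunday is October 6 and the fourth is October 27.
At the standard offset (UTC+02:00), 18:24 UTC + 2h = 20:24 Mirvand Isles standard time.
Daylight saving runs 25 March – 27 October; the standard-time date in Mirvand Isles, 21 March 2030, is outside that window, so Mirvand Isles is on standard time at UTC+02:00.
18:24 UTC + 2h = 20:24 local.

20:24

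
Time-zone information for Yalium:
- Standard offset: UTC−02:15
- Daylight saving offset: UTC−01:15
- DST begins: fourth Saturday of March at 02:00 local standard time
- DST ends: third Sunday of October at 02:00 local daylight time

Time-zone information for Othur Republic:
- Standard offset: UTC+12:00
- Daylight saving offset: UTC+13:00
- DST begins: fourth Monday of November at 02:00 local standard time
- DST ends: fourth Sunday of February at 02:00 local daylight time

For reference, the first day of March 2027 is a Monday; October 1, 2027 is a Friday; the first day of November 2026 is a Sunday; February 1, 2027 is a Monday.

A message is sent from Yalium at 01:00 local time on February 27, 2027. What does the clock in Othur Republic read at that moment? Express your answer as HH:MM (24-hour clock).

1 March 2027 is a Monday, so the first Saturday is March 6 and the fourth is March 27.
1 October 2027 is a Friday, so the first Sunday is October 3 and the third is October 17.
February 27, 2027 is outside the daylight-saving period (27 March – 17 October), so Yalium is on standard time, UTC−02:15.
01:00 Yalium + 2h15m = 03:15 UTC.
1 November 2026 is a Sunday, so the first Monday is November 2 and the fourth is November 23.
1 February 2027 is a Monday, so the first Sunday is February 7 and the fourth is February 28.
At the standard offset (UTC+12:00), 03:15 UTC + 12h = 15:15 Othur Republic standard time.
The standard-time date in Othur Republic, February 27, 2027, lies within the daylight-saving period (23 November 2026 – 28 February 2027), so Othur Republic is on daylight time, UTC+13:00.
03:15 UTC + 13h = 16:15 Othur Republic.

16:15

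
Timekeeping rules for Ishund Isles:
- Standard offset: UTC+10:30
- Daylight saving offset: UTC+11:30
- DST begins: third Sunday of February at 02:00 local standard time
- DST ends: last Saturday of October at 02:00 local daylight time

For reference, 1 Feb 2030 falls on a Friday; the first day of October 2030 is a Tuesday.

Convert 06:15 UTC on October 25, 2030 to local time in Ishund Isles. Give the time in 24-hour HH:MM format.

17:45

1 February 2030 is a Friday, so the first Sunday is February 3 and the third is February 17.
1 October 2030 is a Tuesday, so Saturdays fall on 5, 12, 19, 26; the last is October 26.
At the standard offset (UTC+10:30), 06:15 UTC + 10h30m = 16:45 Ishund Isles standard time.
The standard-time date in Ishund Isles, October 25, 2030, lies within the daylight-saving period (17 February – 26 October), so Ishund Isles is on daylight time, UTC+11:30.
06:15 UTC + 11h30m = 17:45 local.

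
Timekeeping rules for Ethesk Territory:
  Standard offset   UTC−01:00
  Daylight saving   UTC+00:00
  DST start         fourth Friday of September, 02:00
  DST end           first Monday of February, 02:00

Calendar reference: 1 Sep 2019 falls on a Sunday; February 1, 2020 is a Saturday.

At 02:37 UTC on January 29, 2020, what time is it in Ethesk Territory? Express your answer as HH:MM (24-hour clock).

1 September 2019 is a Sunday, so the first Friday is September 6 and the fourth is September 27.
1 February 2020 is a Saturday, so the first Monday is February 3.
At the standard offset (UTC−01:00), 02:37 UTC − 1h = 01:37 Ethesk Territory standard time.
The standard-time date in Ethesk Territory, January 29, 2020, falls between 27 September 2019 and 3 February 2020, so daylight saving is in effect and Ethesk Territory is at UTC+00:00.
02:37 UTC + 0h = 02:37 local.

02:37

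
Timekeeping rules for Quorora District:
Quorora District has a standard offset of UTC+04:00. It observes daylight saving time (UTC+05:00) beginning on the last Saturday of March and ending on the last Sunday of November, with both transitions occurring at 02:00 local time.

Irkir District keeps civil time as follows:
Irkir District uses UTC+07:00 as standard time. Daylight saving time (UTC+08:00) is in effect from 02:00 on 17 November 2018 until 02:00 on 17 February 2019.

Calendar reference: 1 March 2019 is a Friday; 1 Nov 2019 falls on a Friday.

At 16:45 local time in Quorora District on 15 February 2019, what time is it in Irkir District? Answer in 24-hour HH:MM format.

1 March 2019 is a Friday, so Saturdays fall on 2, 9, 16, 23, 30; the last is March 30.
1 November 2019 is a Friday, so Sundays fall on 3, 10, 17, 24; the last is November 24.
Daylight saving runs 30 March – 24 November; 15 February 2019 is outside that window, so Quorora District is on standard time at UTC+04:00.
16:45 Quorora District − 4h = 12:45 UTC.
At the standard offset (UTC+07:00), 12:45 UTC + 7h = 19:45 Irkir District standard time.
The standard-time date in Irkir District, 15 February 2019, falls between 17 November 2018 and 17 February 2019, so daylight saving is in effect and Irkir District is at UTC+08:00.
12:45 UTC + 8h = 20:45 Irkir District.

20:45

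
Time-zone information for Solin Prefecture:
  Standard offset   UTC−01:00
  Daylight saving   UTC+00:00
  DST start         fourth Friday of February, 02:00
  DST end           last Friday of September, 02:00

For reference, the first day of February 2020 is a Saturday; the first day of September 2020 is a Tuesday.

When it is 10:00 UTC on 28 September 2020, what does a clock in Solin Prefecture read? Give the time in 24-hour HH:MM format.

09:00

1 February 2020 is a Saturday, so the first Friday is February 7 and the fourth is February 28.
1 September 2020 is a Tuesday, so Fridays fall on 4, 11, 18, 25; the last is September 25.
At the standard offset (UTC−01:00), 10:00 UTC − 1h = 09:00 Solin Prefecture standard time.
The standard-time date in Solin Prefecture, 28 September 2020, does not fall between 28 February and 25 September, so daylight saving is not in effect and Solin Prefecture is at UTC−01:00.
10:00 UTC − 1h = 09:00 local.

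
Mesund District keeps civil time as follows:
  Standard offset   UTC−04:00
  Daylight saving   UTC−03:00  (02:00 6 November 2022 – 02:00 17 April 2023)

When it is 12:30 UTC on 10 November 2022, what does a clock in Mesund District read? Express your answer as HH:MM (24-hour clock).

At the standard offset (UTC−04:00), 12:30 UTC − 4h = 08:30 Mesund District standard time.
The standard-time date in Mesund District, 10 November 2022, falls between 6 November 2022 and 17 April 2023, so daylight saving is in effect and Mesund District is at UTC−03:00.
12:30 UTC − 3h = 09:30 local.

09:30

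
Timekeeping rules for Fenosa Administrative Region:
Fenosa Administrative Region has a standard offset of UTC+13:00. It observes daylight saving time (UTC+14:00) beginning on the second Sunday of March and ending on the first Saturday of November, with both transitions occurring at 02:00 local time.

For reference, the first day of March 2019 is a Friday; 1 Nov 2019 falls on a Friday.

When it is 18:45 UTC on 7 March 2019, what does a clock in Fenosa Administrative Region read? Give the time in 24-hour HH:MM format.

1 March 2019 is a Friday, so the first Sunday is March 3 and the second is March 10.
1 November 2019 is a Friday, so the first Saturday is November 2.
At the standard offset (UTC+13:00), 18:45 UTC + 13h = 07:45 Fenosa Administrative Region standard time (rolling into the next day, 8 March 2019).
Daylight saving runs 10 March – 2 November; the standard-time date in Fenosa Administrative Region, 8 March 2019, is outside that window, so Fenosa Administrative Region is on standard time at UTC+13:00.
18:45 UTC + 13h = 07:45 local (rolling into the next day, 8 March 2019).

07:45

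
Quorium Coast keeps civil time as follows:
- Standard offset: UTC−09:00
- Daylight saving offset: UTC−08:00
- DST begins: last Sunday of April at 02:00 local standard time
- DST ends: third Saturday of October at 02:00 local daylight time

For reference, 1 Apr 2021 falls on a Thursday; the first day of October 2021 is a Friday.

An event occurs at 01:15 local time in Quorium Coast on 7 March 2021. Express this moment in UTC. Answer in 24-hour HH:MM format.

10:15

1 April 2021 is a Thursday, so Sundays fall on 4, 11, 18, 25; the last is April 25.
1 October 2021 is a Friday, so the first Saturday is October 2 and the third is October 16.
Daylight saving runs 25 April – 16 October; 7 March 2021 is outside that window, so Quorium Coast is on standard time at UTC−09:00.
01:15 local + 9h = 10:15 UTC.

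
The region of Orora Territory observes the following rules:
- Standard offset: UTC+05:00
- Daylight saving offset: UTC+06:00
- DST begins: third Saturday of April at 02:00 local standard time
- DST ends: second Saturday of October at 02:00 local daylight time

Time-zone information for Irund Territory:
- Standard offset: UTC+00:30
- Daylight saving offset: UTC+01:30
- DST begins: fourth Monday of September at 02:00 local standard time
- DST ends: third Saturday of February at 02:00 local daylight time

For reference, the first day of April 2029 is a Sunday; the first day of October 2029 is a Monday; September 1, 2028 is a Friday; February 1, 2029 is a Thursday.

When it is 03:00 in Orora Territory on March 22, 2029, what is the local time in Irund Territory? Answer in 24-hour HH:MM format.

22:30

1 April 2029 is a Sunday, so the first Saturday is April 7 and the third is April 21.
1 October 2029 is a Monday, so the first Saturday is October 6 and the second is October 13.
March 22, 2029 is outside the daylight-saving period (21 April – 13 October), so Orora Territory is on standard time, UTC+05:00.
03:00 Orora Territory − 5h = 22:00 UTC (rolling into the previous day, 21 March 2029).
1 September 2028 is a Friday, so the first Monday is September 4 and the fourth is September 25.
1 February 2029 is a Thursday, so the first Saturday is February 3 and the third is February 17.
At the standard offset (UTC+00:30), 22:00 UTC + 0h30m = 22:30 Irund Territory standard time.
Daylight saving runs 25 September 2028 – 17 February 2029; the standard-time date in Irund Territory, March 21, 2029, is outside that window, so Irund Territory is on standard time at UTC+00:30.
22:00 UTC + 0h30m = 22:30 Irund Territory.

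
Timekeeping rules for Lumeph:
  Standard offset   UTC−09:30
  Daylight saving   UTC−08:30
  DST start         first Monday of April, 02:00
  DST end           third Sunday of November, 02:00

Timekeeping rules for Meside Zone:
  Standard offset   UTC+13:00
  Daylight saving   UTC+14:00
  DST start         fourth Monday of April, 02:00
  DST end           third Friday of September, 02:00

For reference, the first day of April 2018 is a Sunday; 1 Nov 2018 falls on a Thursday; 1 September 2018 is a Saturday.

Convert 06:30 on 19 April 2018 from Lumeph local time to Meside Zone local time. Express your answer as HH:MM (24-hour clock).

1 April 2018 is a Sunday, so the first Monday is April 2.
1 November 2018 is a Thursday, so the first Sunday is November 4 and the third is November 18.
Daylight saving runs 2 April – 18 November; 19 April 2018 is inside that window, so Lumeph is at UTC−08:30.
06:30 Lumeph + 8h30m = 15:00 UTC.
1 April 2018 is a Sunday, so the first Monday is April 2 and the fourth is April 23.
1 September 2018 is a Saturday, so the first Friday is September 7 and the third is September 21.
At the standard offset (UTC+13:00), 15:00 UTC + 13h = 04:00 Meside Zone standard time (rolling into the next day, 20 April 2018).
Daylight saving runs 23 April – 21 September; the standard-time date in Meside Zone, 20 April 2018, is outside that window, so Meside Zone is on standard time at UTC+13:00.
15:00 UTC + 13h = 04:00 Meside Zone (rolling into the next day, 20 April 2018).

04:00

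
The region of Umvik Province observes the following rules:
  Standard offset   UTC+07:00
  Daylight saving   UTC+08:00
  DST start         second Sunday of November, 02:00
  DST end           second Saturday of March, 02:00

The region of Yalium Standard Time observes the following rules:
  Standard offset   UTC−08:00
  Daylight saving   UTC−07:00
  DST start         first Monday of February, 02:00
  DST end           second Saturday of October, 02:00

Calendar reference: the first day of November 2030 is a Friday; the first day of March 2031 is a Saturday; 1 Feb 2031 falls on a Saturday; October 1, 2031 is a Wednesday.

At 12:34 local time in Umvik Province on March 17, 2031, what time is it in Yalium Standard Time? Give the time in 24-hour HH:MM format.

22:34

1 November 2030 is a Friday, so the first Sunday is November 3 and the second is November 10.
1 March 2031 is a Saturday, so the first Saturday is March 1 and the second is March 8.
Daylight saving runs 10 November 2030 – 8 March 2031; March 17, 2031 is outside that window, so Umvik Province is on standard time at UTC+07:00.
12:34 Umvik Province − 7h = 05:34 UTC.
1 February 2031 is a Saturday, so the first Monday is February 3.
1 October 2031 is a Wednesday, so the first Saturday is October 4 and the second is October 11.
At the standard offset (UTC−08:00), 05:34 UTC − 8h = 21:34 Yalium Standard Time standard time (rolling into the previous day, 16 March 2031).
The standard-time date in Yalium Standard Time, March 16, 2031, lies within the daylight-saving period (3 February – 11 October), so Yalium Standard Time is on daylight time, UTC−07:00.
05:34 UTC − 7h = 22:34 Yalium Standard Time (rolling into the previous day, 16 March 2031).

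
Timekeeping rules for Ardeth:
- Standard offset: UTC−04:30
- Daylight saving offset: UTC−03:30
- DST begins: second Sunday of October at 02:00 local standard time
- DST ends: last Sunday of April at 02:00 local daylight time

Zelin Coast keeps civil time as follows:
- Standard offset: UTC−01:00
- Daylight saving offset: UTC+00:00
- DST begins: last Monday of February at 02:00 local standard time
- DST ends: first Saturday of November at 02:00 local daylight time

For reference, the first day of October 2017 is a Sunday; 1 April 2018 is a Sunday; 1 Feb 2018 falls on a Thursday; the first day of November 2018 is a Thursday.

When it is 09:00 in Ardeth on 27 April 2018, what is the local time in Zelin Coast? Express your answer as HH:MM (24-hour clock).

12:30

1 October 2017 is a Sunday, so the first Sunday is October 1 and the second is October 8.
1 April 2018 is a Sunday, so Sundays fall on 1, 8, 15, 22, 29; the last is April 29.
27 April 2018 lies within the daylight-saving period (8 October 2017 – 29 April 2018), so Ardeth is on daylight time, UTC−03:30.
09:00 Ardeth + 3h30m = 12:30 UTC.
1 February 2018 is a Thursday, so Mondays fall on 5, 12, 19, 26; the last is February 26.
1 November 2018 is a Thursday, so the first Saturday is November 3.
At the standard offset (UTC−01:00), 12:30 UTC − 1h = 11:30 Zelin Coast standard time.
The standard-time date in Zelin Coast, 27 April 2018, falls between 26 February and 3 November, so daylight saving is in effect and Zelin Coast is at UTC+00:00.
12:30 UTC + 0h = 12:30 Zelin Coast.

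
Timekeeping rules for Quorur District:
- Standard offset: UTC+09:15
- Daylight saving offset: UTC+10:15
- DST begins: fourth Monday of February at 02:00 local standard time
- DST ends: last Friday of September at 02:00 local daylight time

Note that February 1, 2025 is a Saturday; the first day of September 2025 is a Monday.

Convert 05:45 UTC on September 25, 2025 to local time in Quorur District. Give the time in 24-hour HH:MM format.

1 February 2025 is a Saturday, so the first Monday is February 3 and the fourth is February 24.
1 September 2025 is a Monday, so Fridays fall on 5, 12, 19, 26; the last is September 26.
At the standard offset (UTC+09:15), 05:45 UTC + 9h15m = 15:00 Quorur District standard time.
The standard-time date in Quorur District, September 25, 2025, lies within the daylight-saving period (24 February – 26 September), so Quorur District is on daylight time, UTC+10:15.
05:45 UTC + 10h15m = 16:00 local.

16:00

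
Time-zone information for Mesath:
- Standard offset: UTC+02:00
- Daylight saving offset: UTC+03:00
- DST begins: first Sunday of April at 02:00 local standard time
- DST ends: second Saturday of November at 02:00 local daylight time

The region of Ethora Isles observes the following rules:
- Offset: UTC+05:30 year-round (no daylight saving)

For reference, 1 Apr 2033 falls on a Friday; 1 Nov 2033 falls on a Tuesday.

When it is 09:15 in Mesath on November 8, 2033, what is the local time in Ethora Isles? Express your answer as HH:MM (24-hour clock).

11:45

1 April 2033 is a Friday, so the first Sunday is April 3.
1 November 2033 is a Tuesday, so the first Saturday is November 5 and the second is November 12.
November 8, 2033 falls between 3 April and 12 November, so daylight saving is in effect and Mesath is at UTC+03:00.
09:15 Mesath − 3h = 06:15 UTC.
Ethora Isles has no daylight saving, so its offset is UTC+05:30 year-round.
06:15 UTC + 5h30m = 11:45 Ethora Isles.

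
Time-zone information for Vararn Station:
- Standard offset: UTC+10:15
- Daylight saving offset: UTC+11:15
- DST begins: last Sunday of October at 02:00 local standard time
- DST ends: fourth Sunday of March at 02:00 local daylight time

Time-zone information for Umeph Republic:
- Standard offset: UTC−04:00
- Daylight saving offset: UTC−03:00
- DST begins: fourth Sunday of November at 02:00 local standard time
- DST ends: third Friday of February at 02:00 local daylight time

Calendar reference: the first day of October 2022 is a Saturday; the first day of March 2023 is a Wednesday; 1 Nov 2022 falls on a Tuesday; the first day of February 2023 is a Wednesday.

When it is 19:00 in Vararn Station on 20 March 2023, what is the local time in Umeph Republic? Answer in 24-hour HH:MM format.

1 October 2022 is a Saturday, so Sundays fall on 2, 9, 16, 23, 30; the last is October 30.
1 March 2023 is a Wednesday, so the first Sunday is March 5 and the fourth is March 26.
Daylight saving runs 30 October 2022 – 26 March 2023; 20 March 2023 is inside that window, so Vararn Station is at UTC+11:15.
19:00 Vararn Station − 11h15m = 07:45 UTC.
1 November 2022 is a Tuesday, so the first Sunday is November 6 and the fourth is November 27.
1 February 2023 is a Wednesday, so the first Friday is February 3 and the third is February 17.
At the standard offset (UTC−04:00), 07:45 UTC − 4h = 03:45 Umeph Republic standard time.
The standard-time date in Umeph Republic, 20 March 2023, does not fall between 27 November 2022 and 17 February 2023, so daylight saving is not in effect and Umeph Republic is at UTC−04:00.
07:45 UTC − 4h = 03:45 Umeph Republic.

03:45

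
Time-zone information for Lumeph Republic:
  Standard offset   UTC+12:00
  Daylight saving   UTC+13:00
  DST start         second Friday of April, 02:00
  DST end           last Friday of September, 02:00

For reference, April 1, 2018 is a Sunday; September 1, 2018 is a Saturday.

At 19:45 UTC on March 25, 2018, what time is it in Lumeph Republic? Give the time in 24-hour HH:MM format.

07:45

1 April 2018 is a Sunday, so the first Friday is April 6 and the second is April 13.
1 September 2018 is a Saturday, so Fridays fall on 7, 14, 21, 28; the last is September 28.
At the standard offset (UTC+12:00), 19:45 UTC + 12h = 07:45 Lumeph Republic standard time (rolling into the next day, 26 March 2018).
Daylight saving runs 13 April – 28 September; the standard-time date in Lumeph Republic, March 26, 2018, is outside that window, so Lumeph Republic is on standard time at UTC+12:00.
19:45 UTC + 12h = 07:45 local (rolling into the next day, 26 March 2018).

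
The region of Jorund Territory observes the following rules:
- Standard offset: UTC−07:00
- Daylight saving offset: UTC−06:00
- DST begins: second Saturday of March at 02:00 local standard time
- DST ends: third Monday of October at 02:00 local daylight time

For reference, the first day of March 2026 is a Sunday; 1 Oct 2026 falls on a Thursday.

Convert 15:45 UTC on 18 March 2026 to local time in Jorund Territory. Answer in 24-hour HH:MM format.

1 March 2026 is a Sunday, so the first Saturday is March 7 and the second is March 14.
1 October 2026 is a Thursday, so the first Monday is October 5 and the third is October 19.
At the standard offset (UTC−07:00), 15:45 UTC − 7h = 08:45 Jorund Territory standard time.
The standard-time date in Jorund Territory, 18 March 2026, falls between 14 March and 19 October, so daylight saving is in effect and Jorund Territory is at UTC−06:00.
15:45 UTC − 6h = 09:45 local.

09:45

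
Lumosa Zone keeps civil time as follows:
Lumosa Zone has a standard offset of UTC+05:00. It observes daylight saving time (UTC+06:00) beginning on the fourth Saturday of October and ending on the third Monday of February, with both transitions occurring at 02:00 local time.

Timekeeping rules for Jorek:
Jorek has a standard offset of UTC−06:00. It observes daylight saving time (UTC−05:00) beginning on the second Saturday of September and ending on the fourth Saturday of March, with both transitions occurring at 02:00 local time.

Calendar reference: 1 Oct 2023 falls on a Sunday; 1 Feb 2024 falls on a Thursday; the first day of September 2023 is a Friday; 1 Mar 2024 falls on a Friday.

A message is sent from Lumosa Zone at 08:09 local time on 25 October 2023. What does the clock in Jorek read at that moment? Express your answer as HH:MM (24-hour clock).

22:09

1 October 2023 is a Sunday, so the first Saturday is October 7 and the fourth is October 28.
1 February 2024 is a Thursday, so the first Monday is February 5 and the third is February 19.
Daylight saving runs 28 October 2023 – 19 February 2024; 25 October 2023 is outside that window, so Lumosa Zone is on standard time at UTC+05:00.
08:09 Lumosa Zone − 5h = 03:09 UTC.
1 September 2023 is a Friday, so the first Saturday is September 2 and the second is September 9.
1 March 2024 is a Friday, so the first Saturday is March 2 and the fourth is March 23.
At the standard offset (UTC−06:00), 03:09 UTC − 6h = 21:09 Jorek standard time (rolling into the previous day, 24 October 2023).
Daylight saving runs 9 September 2023 – 23 March 2024; the standard-time date in Jorek, 24 October 2023, is inside that window, so Jorek is at UTC−05:00.
03:09 UTC − 5h = 22:09 Jorek (rolling into the previous day, 24 October 2023).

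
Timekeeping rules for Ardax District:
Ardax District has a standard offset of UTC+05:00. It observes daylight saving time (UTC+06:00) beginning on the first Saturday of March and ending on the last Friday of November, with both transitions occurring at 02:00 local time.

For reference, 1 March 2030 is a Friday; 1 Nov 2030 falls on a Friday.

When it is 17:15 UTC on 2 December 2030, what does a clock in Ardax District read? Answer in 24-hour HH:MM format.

1 March 2030 is a Friday, so the first Saturday is March 2.
1 November 2030 is a Friday, so Fridays fall on 1, 8, 15, 22, 29; the last is November 29.
At the standard offset (UTC+05:00), 17:15 UTC + 5h = 22:15 Ardax District standard time.
The standard-time date in Ardax District, 2 December 2030, is outside the daylight-saving period (2 March – 29 November), so Ardax District is on standard time, UTC+05:00.
17:15 UTC + 5h = 22:15 local.

22:15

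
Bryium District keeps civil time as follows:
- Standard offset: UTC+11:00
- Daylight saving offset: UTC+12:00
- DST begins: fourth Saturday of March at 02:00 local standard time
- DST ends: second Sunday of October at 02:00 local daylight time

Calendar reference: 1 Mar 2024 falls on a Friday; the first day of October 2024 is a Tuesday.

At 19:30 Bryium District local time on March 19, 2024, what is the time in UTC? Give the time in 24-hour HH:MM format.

1 March 2024 is a Friday, so the first Saturday is March 2 and the fourth is March 23.
1 October 2024 is a Tuesday, so the first Sunday is October 6 and the second is October 13.
Daylight saving runs 23 March – 13 October; March 19, 2024 is outside that window, so Bryium District is on standard time at UTC+11:00.
19:30 local − 11h = 08:30 UTC.

08:30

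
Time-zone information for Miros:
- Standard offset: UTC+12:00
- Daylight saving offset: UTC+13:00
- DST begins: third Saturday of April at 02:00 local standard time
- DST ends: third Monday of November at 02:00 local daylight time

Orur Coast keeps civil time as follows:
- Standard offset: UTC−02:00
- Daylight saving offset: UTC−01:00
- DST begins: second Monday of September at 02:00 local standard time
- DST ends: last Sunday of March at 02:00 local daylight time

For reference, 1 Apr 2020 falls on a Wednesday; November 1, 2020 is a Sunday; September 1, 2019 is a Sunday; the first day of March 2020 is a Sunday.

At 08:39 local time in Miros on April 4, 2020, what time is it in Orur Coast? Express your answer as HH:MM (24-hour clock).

18:39

1 April 2020 is a Wednesday, so the first Saturday is April 4 and the third is April 18.
1 November 2020 is a Sunday, so the first Monday is November 2 and the third is November 16.
April 4, 2020 does not fall between 18 April and 16 November, so daylight saving is not in effect and Miros is at UTC+12:00.
08:39 Miros − 12h = 20:39 UTC (rolling into the previous day, 3 April 2020).
1 September 2019 is a Sunday, so the first Monday is September 2 and the second is September 9.
1 March 2020 is a Sunday, so Sundays fall on 1, 8, 15, 22, 29; the last is March 29.
At the standard offset (UTC−02:00), 20:39 UTC − 2h = 18:39 Orur Coast standard time.
Daylight saving runs 9 September 2019 – 29 March 2020; the standard-time date in Orur Coast, April 3, 2020, is outside that window, so Orur Coast is on standard time at UTC−02:00.
20:39 UTC − 2h = 18:39 Orur Coast.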